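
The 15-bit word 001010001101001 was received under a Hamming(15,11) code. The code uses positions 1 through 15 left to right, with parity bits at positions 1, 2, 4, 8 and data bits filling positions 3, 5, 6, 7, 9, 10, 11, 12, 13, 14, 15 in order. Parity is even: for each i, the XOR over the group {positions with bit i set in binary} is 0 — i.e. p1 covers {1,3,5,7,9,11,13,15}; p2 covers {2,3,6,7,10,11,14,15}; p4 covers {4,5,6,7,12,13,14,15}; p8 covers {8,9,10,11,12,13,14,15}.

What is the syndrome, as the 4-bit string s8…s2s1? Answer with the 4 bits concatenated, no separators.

s1 (pos 1,3,5,7,9,11,13,15): 0⊕1⊕1⊕0⊕1⊕0⊕0⊕1 = 0
s2 (pos 2,3,6,7,10,11,14,15): 0⊕1⊕0⊕0⊕1⊕0⊕0⊕1 = 1
s4 (pos 4,5,6,7,12,13,14,15): 0⊕1⊕0⊕0⊕1⊕0⊕0⊕1 = 1
s8 (pos 8,9,10,11,12,13,14,15): 0⊕1⊕1⊕0⊕1⊕0⊕0⊕1 = 0
Syndrome s8…s1 = 0110 → error at position 6.

0110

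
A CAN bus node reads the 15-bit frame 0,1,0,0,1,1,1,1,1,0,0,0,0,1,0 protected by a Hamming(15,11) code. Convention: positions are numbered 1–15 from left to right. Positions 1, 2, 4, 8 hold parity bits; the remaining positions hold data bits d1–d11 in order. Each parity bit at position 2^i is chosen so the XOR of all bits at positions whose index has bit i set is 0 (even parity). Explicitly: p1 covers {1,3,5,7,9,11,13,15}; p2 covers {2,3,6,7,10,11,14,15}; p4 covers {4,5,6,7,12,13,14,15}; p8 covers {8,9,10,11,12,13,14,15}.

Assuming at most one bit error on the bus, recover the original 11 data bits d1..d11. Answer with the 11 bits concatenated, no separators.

01110000010

s1 (pos 1,3,5,7,9,11,13,15): 0⊕0⊕1⊕1⊕1⊕0⊕0⊕0 = 1
s2 (pos 2,3,6,7,10,11,14,15): 1⊕0⊕1⊕1⊕0⊕0⊕1⊕0 = 0
s4 (pos 4,5,6,7,12,13,14,15): 0⊕1⊕1⊕1⊕0⊕0⊕1⊕0 = 0
s8 (pos 8,9,10,11,12,13,14,15): 1⊕1⊕0⊕0⊕0⊕0⊕1⊕0 = 1
Syndrome s8…s1 = 1001 → error at position 9.
Flip position 9: 010011111000010 → 010011110000010
Read data bits from positions 3,5,6,7,9,10,11,12,13,14,15: 01110000010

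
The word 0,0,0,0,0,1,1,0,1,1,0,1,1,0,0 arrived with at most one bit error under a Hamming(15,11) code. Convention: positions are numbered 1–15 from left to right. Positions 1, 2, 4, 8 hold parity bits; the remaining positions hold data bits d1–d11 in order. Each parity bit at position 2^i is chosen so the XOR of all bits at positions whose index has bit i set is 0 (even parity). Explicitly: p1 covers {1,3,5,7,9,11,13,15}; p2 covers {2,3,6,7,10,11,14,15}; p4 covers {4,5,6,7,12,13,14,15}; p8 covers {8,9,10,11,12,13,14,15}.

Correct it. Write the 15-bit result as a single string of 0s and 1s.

001001101101100

s1 (pos 1,3,5,7,9,11,13,15): 0⊕0⊕0⊕1⊕1⊕0⊕1⊕0 = 1
s2 (pos 2,3,6,7,10,11,14,15): 0⊕0⊕1⊕1⊕1⊕0⊕0⊕0 = 1
s4 (pos 4,5,6,7,12,13,14,15): 0⊕0⊕1⊕1⊕1⊕1⊕0⊕0 = 0
s8 (pos 8,9,10,11,12,13,14,15): 0⊕1⊕1⊕0⊕1⊕1⊕0⊕0 = 0
Syndrome s8…s1 = 0011 → error at position 3.
Flip position 3: 000001101101100 → 001001101101100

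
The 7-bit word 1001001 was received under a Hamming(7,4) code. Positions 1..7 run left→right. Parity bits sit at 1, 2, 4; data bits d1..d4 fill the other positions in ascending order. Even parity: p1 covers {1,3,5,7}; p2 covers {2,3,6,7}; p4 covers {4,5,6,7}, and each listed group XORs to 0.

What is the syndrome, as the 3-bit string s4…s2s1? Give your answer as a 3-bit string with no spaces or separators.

010

s1 (pos 1,3,5,7): 1⊕0⊕0⊕1 = 0
s2 (pos 2,3,6,7): 0⊕0⊕0⊕1 = 1
s4 (pos 4,5,6,7): 1⊕0⊕0⊕1 = 0
Syndrome s4…s1 = 010 → error at position 2.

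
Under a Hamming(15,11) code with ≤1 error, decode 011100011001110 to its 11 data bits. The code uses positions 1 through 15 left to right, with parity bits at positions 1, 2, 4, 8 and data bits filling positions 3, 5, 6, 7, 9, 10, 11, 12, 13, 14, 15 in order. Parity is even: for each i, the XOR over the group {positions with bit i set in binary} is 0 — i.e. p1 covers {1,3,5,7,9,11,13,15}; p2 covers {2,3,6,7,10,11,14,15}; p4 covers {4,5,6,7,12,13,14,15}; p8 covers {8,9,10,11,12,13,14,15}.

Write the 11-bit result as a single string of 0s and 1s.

s1 (pos 1,3,5,7,9,11,13,15): 0⊕1⊕0⊕0⊕1⊕0⊕1⊕0 = 1
s2 (pos 2,3,6,7,10,11,14,15): 1⊕1⊕0⊕0⊕0⊕0⊕1⊕0 = 1
s4 (pos 4,5,6,7,12,13,14,15): 1⊕0⊕0⊕0⊕1⊕1⊕1⊕0 = 0
s8 (pos 8,9,10,11,12,13,14,15): 1⊕1⊕0⊕0⊕1⊕1⊕1⊕0 = 1
Syndrome s8…s1 = 1011 → error at position 11.
Flip position 11: 011100011001110 → 011100011011110
Read data bits from positions 3,5,6,7,9,10,11,12,13,14,15: 10001011110

10001011110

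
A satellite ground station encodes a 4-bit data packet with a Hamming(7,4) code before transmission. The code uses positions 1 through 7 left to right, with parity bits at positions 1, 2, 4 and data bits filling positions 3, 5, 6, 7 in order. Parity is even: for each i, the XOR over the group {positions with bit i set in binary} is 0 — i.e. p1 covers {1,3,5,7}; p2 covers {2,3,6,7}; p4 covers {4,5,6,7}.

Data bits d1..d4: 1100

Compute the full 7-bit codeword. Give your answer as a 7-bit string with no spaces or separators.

0111100

Place data at non-parity positions: p1 p2 1 p4 1 0 0
p1 (pos 1,3,5,7): XOR of data positions = 1⊕1⊕0 = 0
p2 (pos 2,3,6,7): XOR of data positions = 1⊕0⊕0 = 1
p4 (pos 4,5,6,7): XOR of data positions = 1⊕0⊕0 = 1
Codeword: 0111100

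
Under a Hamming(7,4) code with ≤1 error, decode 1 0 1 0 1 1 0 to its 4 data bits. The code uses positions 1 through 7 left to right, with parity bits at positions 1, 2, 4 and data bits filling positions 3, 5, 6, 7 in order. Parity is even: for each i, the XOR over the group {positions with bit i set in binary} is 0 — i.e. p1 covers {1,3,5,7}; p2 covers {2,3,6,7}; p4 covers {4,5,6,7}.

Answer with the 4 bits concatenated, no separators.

1110

s1 (pos 1,3,5,7): 1⊕1⊕1⊕0 = 1
s2 (pos 2,3,6,7): 0⊕1⊕1⊕0 = 0
s4 (pos 4,5,6,7): 0⊕1⊕1⊕0 = 0
Syndrome s4…s1 = 001 → error at position 1.
Flip position 1: 1010110 → 0010110
Read data bits from positions 3,5,6,7: 1110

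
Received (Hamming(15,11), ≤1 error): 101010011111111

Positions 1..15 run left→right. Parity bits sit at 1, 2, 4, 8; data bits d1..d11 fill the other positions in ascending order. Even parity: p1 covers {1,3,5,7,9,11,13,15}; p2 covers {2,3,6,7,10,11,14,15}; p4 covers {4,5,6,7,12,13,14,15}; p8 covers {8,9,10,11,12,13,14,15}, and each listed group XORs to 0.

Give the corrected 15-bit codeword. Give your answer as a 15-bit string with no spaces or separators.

101010111111111

s1 (pos 1,3,5,7,9,11,13,15): 1⊕1⊕1⊕0⊕1⊕1⊕1⊕1 = 1
s2 (pos 2,3,6,7,10,11,14,15): 0⊕1⊕0⊕0⊕1⊕1⊕1⊕1 = 1
s4 (pos 4,5,6,7,12,13,14,15): 0⊕1⊕0⊕0⊕1⊕1⊕1⊕1 = 1
s8 (pos 8,9,10,11,12,13,14,15): 1⊕1⊕1⊕1⊕1⊕1⊕1⊕1 = 0
Syndrome s8…s1 = 0111 → error at position 7.
Flip position 7: 101010011111111 → 101010111111111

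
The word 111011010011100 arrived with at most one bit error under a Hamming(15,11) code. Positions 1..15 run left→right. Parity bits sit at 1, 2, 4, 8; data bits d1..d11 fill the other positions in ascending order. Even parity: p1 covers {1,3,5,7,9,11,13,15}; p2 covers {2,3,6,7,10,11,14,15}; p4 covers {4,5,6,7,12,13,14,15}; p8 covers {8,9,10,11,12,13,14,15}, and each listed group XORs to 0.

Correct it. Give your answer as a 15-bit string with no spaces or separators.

011011010011100

s1 (pos 1,3,5,7,9,11,13,15): 1⊕1⊕1⊕0⊕0⊕1⊕1⊕0 = 1
s2 (pos 2,3,6,7,10,11,14,15): 1⊕1⊕1⊕0⊕0⊕1⊕0⊕0 = 0
s4 (pos 4,5,6,7,12,13,14,15): 0⊕1⊕1⊕0⊕1⊕1⊕0⊕0 = 0
s8 (pos 8,9,10,11,12,13,14,15): 1⊕0⊕0⊕1⊕1⊕1⊕0⊕0 = 0
Syndrome s8…s1 = 0001 → error at position 1.
Flip position 1: 111011010011100 → 011011010011100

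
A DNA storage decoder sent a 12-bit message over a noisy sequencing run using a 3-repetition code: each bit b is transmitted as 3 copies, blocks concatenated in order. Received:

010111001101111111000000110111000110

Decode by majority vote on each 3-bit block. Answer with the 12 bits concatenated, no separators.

Block 1 (010): 1 one → 0
Block 2 (111): 3 ones → 1
Block 3 (001): 1 one → 0
Block 4 (101): 2 ones → 1
Block 5 (111): 3 ones → 1
Block 6 (111): 3 ones → 1
Block 7 (000): 0 ones → 0
Block 8 (000): 0 ones → 0
Block 9 (110): 2 ones → 1
Block 10 (111): 3 ones → 1
Block 11 (000): 0 ones → 0
Block 12 (110): 2 ones → 1

010111001101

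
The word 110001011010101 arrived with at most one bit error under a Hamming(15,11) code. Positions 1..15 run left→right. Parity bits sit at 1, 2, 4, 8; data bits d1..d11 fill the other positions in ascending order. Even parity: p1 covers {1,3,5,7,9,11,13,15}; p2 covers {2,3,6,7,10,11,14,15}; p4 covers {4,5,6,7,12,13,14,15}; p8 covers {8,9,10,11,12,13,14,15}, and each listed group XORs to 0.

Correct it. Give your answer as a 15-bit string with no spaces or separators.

s1 (pos 1,3,5,7,9,11,13,15): 1⊕0⊕0⊕0⊕1⊕1⊕1⊕1 = 1
s2 (pos 2,3,6,7,10,11,14,15): 1⊕0⊕1⊕0⊕0⊕1⊕0⊕1 = 0
s4 (pos 4,5,6,7,12,13,14,15): 0⊕0⊕1⊕0⊕0⊕1⊕0⊕1 = 1
s8 (pos 8,9,10,11,12,13,14,15): 1⊕1⊕0⊕1⊕0⊕1⊕0⊕1 = 1
Syndrome s8…s1 = 1101 → error at position 13.
Flip position 13: 110001011010101 → 110001011010001

110001011010001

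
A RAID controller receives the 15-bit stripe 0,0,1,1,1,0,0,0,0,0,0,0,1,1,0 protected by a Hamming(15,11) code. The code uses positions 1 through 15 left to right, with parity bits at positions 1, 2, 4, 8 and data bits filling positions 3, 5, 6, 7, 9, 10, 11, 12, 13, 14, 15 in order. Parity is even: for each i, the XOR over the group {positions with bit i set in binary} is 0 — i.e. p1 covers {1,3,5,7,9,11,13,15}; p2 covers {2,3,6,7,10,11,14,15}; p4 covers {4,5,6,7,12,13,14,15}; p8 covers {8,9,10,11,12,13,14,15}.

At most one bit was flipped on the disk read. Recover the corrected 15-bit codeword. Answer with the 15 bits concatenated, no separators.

101110000000110

s1 (pos 1,3,5,7,9,11,13,15): 0⊕1⊕1⊕0⊕0⊕0⊕1⊕0 = 1
s2 (pos 2,3,6,7,10,11,14,15): 0⊕1⊕0⊕0⊕0⊕0⊕1⊕0 = 0
s4 (pos 4,5,6,7,12,13,14,15): 1⊕1⊕0⊕0⊕0⊕1⊕1⊕0 = 0
s8 (pos 8,9,10,11,12,13,14,15): 0⊕0⊕0⊕0⊕0⊕1⊕1⊕0 = 0
Syndrome s8…s1 = 0001 → error at position 1.
Flip position 1: 001110000000110 → 101110000000110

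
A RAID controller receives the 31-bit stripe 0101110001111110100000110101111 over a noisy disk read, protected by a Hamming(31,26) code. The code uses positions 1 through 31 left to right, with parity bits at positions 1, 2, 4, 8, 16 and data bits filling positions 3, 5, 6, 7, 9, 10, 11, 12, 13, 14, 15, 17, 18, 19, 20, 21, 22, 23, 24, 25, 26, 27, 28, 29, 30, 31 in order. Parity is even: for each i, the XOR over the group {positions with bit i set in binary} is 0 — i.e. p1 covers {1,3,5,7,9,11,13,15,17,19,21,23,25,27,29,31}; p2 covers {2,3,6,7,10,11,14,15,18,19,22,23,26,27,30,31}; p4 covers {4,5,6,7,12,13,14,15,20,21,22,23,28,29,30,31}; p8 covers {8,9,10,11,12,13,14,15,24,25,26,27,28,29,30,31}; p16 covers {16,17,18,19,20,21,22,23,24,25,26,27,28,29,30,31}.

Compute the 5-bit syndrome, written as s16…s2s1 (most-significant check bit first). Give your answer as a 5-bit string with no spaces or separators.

s1 (pos 1,3,5,7,9,11,13,15,17,19,21,23,25,27,29,31): 0⊕0⊕1⊕0⊕0⊕1⊕1⊕1⊕1⊕0⊕0⊕1⊕0⊕0⊕1⊕1 = 0
s2 (pos 2,3,6,7,10,11,14,15,18,19,22,23,26,27,30,31): 1⊕0⊕1⊕0⊕1⊕1⊕1⊕1⊕0⊕0⊕0⊕1⊕1⊕0⊕1⊕1 = 0
s4 (pos 4,5,6,7,12,13,14,15,20,21,22,23,28,29,30,31): 1⊕1⊕1⊕0⊕1⊕1⊕1⊕1⊕0⊕0⊕0⊕1⊕1⊕1⊕1⊕1 = 0
s8 (pos 8,9,10,11,12,13,14,15,24,25,26,27,28,29,30,31): 0⊕0⊕1⊕1⊕1⊕1⊕1⊕1⊕1⊕0⊕1⊕0⊕1⊕1⊕1⊕1 = 0
s16 (pos 16,17,18,19,20,21,22,23,24,25,26,27,28,29,30,31): 0⊕1⊕0⊕0⊕0⊕0⊕0⊕1⊕1⊕0⊕1⊕0⊕1⊕1⊕1⊕1 = 0
Syndrome s16…s1 = 00000 → no error.

00000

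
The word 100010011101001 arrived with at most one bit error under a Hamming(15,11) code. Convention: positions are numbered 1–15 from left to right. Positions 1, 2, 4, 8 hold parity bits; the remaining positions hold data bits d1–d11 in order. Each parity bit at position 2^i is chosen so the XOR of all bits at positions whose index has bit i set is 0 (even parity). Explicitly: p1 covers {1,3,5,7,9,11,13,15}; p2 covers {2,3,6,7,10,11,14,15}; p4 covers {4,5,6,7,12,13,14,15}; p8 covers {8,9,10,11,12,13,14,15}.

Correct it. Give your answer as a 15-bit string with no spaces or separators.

s1 (pos 1,3,5,7,9,11,13,15): 1⊕0⊕1⊕0⊕1⊕0⊕0⊕1 = 0
s2 (pos 2,3,6,7,10,11,14,15): 0⊕0⊕0⊕0⊕1⊕0⊕0⊕1 = 0
s4 (pos 4,5,6,7,12,13,14,15): 0⊕1⊕0⊕0⊕1⊕0⊕0⊕1 = 1
s8 (pos 8,9,10,11,12,13,14,15): 1⊕1⊕1⊕0⊕1⊕0⊕0⊕1 = 1
Syndrome s8…s1 = 1100 → error at position 12.
Flip position 12: 100010011101001 → 100010011100001

100010011100001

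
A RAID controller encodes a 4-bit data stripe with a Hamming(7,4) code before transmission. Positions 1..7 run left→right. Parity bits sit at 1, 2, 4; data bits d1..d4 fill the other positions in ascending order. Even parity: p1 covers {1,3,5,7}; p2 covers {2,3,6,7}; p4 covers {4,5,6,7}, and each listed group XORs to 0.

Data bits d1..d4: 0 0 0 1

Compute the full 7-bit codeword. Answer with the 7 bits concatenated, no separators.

Place data at non-parity positions: p1 p2 0 p4 0 0 1
p1 (pos 1,3,5,7): XOR of data positions = 0⊕0⊕1 = 1
p2 (pos 2,3,6,7): XOR of data positions = 0⊕0⊕1 = 1
p4 (pos 4,5,6,7): XOR of data positions = 0⊕0⊕1 = 1
Codeword: 1101001

1101001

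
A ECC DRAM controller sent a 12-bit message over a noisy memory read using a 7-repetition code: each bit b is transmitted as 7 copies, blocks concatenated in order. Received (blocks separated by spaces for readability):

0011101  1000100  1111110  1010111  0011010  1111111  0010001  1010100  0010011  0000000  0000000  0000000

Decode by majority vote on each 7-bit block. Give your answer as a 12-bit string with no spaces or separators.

101101000000

Block 1 (0011101): 4 ones → 1
Block 2 (1000100): 2 ones → 0
Block 3 (1111110): 6 ones → 1
Block 4 (1010111): 5 ones → 1
Block 5 (0011010): 3 ones → 0
Block 6 (1111111): 7 ones → 1
Block 7 (0010001): 2 ones → 0
Block 8 (1010100): 3 ones → 0
Block 9 (0010011): 3 ones → 0
Block 10 (0000000): 0 ones → 0
Block 11 (0000000): 0 ones → 0
Block 12 (0000000): 0 ones → 0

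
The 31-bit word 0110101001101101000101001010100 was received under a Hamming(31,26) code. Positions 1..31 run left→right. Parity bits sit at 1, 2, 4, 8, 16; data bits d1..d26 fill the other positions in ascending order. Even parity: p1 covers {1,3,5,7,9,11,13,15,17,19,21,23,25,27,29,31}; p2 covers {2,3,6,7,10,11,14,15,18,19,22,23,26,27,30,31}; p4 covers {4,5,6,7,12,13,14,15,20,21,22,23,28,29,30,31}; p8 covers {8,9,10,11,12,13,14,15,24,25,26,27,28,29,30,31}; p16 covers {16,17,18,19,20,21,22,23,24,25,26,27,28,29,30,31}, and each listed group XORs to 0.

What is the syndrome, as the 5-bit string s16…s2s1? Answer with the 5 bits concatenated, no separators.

s1 (pos 1,3,5,7,9,11,13,15,17,19,21,23,25,27,29,31): 0⊕1⊕1⊕1⊕0⊕1⊕1⊕0⊕0⊕0⊕0⊕0⊕1⊕1⊕1⊕0 = 0
s2 (pos 2,3,6,7,10,11,14,15,18,19,22,23,26,27,30,31): 1⊕1⊕0⊕1⊕1⊕1⊕1⊕0⊕0⊕0⊕1⊕0⊕0⊕1⊕0⊕0 = 0
s4 (pos 4,5,6,7,12,13,14,15,20,21,22,23,28,29,30,31): 0⊕1⊕0⊕1⊕0⊕1⊕1⊕0⊕1⊕0⊕1⊕0⊕0⊕1⊕0⊕0 = 1
s8 (pos 8,9,10,11,12,13,14,15,24,25,26,27,28,29,30,31): 0⊕0⊕1⊕1⊕0⊕1⊕1⊕0⊕0⊕1⊕0⊕1⊕0⊕1⊕0⊕0 = 1
s16 (pos 16,17,18,19,20,21,22,23,24,25,26,27,28,29,30,31): 1⊕0⊕0⊕0⊕1⊕0⊕1⊕0⊕0⊕1⊕0⊕1⊕0⊕1⊕0⊕0 = 0
Syndrome s16…s1 = 01100 → error at position 12.

01100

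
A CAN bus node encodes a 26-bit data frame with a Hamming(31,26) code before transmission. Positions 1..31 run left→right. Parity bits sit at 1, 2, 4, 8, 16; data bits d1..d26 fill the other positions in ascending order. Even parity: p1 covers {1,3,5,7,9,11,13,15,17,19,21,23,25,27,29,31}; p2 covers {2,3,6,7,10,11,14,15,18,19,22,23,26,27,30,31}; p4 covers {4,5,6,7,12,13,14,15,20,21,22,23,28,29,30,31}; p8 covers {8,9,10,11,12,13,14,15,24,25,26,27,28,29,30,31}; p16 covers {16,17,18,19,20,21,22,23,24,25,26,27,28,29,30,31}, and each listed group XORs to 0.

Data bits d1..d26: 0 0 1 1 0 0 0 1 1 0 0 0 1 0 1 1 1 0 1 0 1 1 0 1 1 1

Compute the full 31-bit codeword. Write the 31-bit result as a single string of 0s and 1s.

Place data at non-parity positions: p1 p2 0 p4 0 1 1 p8 0 0 0 1 1 0 0 p16 0 1 0 1 1 1 0 1 0 1 1 0 1 1 1
p1 (pos 1,3,5,7,9,11,13,15,17,19,21,23,25,27,29,31): XOR of data positions = 0⊕0⊕1⊕0⊕0⊕1⊕0⊕0⊕0⊕1⊕0⊕0⊕1⊕1⊕1 = 0
p2 (pos 2,3,6,7,10,11,14,15,18,19,22,23,26,27,30,31): XOR of data positions = 0⊕1⊕1⊕0⊕0⊕0⊕0⊕1⊕0⊕1⊕0⊕1⊕1⊕1⊕1 = 0
p4 (pos 4,5,6,7,12,13,14,15,20,21,22,23,28,29,30,31): XOR of data positions = 0⊕1⊕1⊕1⊕1⊕0⊕0⊕1⊕1⊕1⊕0⊕0⊕1⊕1⊕1 = 0
p8 (pos 8,9,10,11,12,13,14,15,24,25,26,27,28,29,30,31): XOR of data positions = 0⊕0⊕0⊕1⊕1⊕0⊕0⊕1⊕0⊕1⊕1⊕0⊕1⊕1⊕1 = 0
p16 (pos 16,17,18,19,20,21,22,23,24,25,26,27,28,29,30,31): XOR of data positions = 0⊕1⊕0⊕1⊕1⊕1⊕0⊕1⊕0⊕1⊕1⊕0⊕1⊕1⊕1 = 0
Codeword: 0000011000011000010111010110111

0000011000011000010111010110111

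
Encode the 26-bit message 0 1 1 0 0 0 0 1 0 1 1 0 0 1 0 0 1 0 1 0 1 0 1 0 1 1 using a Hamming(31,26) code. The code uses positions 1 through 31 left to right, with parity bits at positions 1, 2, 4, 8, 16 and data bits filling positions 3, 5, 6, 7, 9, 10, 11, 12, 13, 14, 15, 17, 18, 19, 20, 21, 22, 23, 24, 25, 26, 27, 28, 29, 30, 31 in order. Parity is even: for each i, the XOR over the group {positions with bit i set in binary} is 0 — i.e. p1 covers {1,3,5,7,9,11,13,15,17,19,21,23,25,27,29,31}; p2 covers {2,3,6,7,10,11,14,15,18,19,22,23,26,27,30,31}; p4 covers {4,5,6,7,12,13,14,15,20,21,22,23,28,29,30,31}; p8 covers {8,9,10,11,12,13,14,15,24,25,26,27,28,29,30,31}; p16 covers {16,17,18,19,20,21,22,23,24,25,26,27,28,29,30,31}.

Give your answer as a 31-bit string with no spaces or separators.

0001110000010111001001010101011

Place data at non-parity positions: p1 p2 0 p4 1 1 0 p8 0 0 0 1 0 1 1 p16 0 0 1 0 0 1 0 1 0 1 0 1 0 1 1
p1 (pos 1,3,5,7,9,11,13,15,17,19,21,23,25,27,29,31): XOR of data positions = 0⊕1⊕0⊕0⊕0⊕0⊕1⊕0⊕1⊕0⊕0⊕0⊕0⊕0⊕1 = 0
p2 (pos 2,3,6,7,10,11,14,15,18,19,22,23,26,27,30,31): XOR of data positions = 0⊕1⊕0⊕0⊕0⊕1⊕1⊕0⊕1⊕1⊕0⊕1⊕0⊕1⊕1 = 0
p4 (pos 4,5,6,7,12,13,14,15,20,21,22,23,28,29,30,31): XOR of data positions = 1⊕1⊕0⊕1⊕0⊕1⊕1⊕0⊕0⊕1⊕0⊕1⊕0⊕1⊕1 = 1
p8 (pos 8,9,10,11,12,13,14,15,24,25,26,27,28,29,30,31): XOR of data positions = 0⊕0⊕0⊕1⊕0⊕1⊕1⊕1⊕0⊕1⊕0⊕1⊕0⊕1⊕1 = 0
p16 (pos 16,17,18,19,20,21,22,23,24,25,26,27,28,29,30,31): XOR of data positions = 0⊕0⊕1⊕0⊕0⊕1⊕0⊕1⊕0⊕1⊕0⊕1⊕0⊕1⊕1 = 1
Codeword: 0001110000010111001001010101011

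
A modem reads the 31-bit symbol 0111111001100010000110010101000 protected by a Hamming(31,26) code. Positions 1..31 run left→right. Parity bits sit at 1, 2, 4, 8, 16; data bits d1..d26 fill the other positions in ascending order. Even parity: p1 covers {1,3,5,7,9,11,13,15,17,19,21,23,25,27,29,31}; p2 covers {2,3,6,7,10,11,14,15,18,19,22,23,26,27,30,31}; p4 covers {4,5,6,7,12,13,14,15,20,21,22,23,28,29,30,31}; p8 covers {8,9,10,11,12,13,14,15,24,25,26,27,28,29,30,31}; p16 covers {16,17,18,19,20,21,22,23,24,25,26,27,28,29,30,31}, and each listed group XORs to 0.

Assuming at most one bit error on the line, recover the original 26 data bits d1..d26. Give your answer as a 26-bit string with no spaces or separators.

s1 (pos 1,3,5,7,9,11,13,15,17,19,21,23,25,27,29,31): 0⊕1⊕1⊕1⊕0⊕1⊕0⊕1⊕0⊕0⊕1⊕0⊕0⊕0⊕0⊕0 = 0
s2 (pos 2,3,6,7,10,11,14,15,18,19,22,23,26,27,30,31): 1⊕1⊕1⊕1⊕1⊕1⊕0⊕1⊕0⊕0⊕0⊕0⊕1⊕0⊕0⊕0 = 0
s4 (pos 4,5,6,7,12,13,14,15,20,21,22,23,28,29,30,31): 1⊕1⊕1⊕1⊕0⊕0⊕0⊕1⊕1⊕1⊕0⊕0⊕1⊕0⊕0⊕0 = 0
s8 (pos 8,9,10,11,12,13,14,15,24,25,26,27,28,29,30,31): 0⊕0⊕1⊕1⊕0⊕0⊕0⊕1⊕1⊕0⊕1⊕0⊕1⊕0⊕0⊕0 = 0
s16 (pos 16,17,18,19,20,21,22,23,24,25,26,27,28,29,30,31): 0⊕0⊕0⊕0⊕1⊕1⊕0⊕0⊕1⊕0⊕1⊕0⊕1⊕0⊕0⊕0 = 1
Syndrome s16…s1 = 10000 → error at position 16.
Flip position 16: 0111111001100010000110010101000 → 0111111001100011000110010101000
Read data bits from positions 3,5,6,7,9,10,11,12,13,14,15,17,18,19,20,21,22,23,24,25,26,27,28,29,30,31: 11110110001000110010101000

11110110001000110010101000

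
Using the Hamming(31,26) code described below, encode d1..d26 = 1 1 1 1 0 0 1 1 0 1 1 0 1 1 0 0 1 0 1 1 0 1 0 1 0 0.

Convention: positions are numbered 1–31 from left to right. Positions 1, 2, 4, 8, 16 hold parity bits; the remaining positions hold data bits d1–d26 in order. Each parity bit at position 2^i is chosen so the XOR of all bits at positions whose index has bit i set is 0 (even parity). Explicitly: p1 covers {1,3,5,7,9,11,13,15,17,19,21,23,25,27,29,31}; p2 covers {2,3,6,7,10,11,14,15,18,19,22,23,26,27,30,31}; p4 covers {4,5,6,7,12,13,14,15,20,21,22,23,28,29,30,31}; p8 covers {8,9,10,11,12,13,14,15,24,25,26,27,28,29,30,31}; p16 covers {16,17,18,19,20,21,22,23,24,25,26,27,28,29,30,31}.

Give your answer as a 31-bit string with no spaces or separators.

Place data at non-parity positions: p1 p2 1 p4 1 1 1 p8 0 0 1 1 0 1 1 p16 0 1 1 0 0 1 0 1 1 0 1 0 1 0 0
p1 (pos 1,3,5,7,9,11,13,15,17,19,21,23,25,27,29,31): XOR of data positions = 1⊕1⊕1⊕0⊕1⊕0⊕1⊕0⊕1⊕0⊕0⊕1⊕1⊕1⊕0 = 1
p2 (pos 2,3,6,7,10,11,14,15,18,19,22,23,26,27,30,31): XOR of data positions = 1⊕1⊕1⊕0⊕1⊕1⊕1⊕1⊕1⊕1⊕0⊕0⊕1⊕0⊕0 = 0
p4 (pos 4,5,6,7,12,13,14,15,20,21,22,23,28,29,30,31): XOR of data positions = 1⊕1⊕1⊕1⊕0⊕1⊕1⊕0⊕0⊕1⊕0⊕0⊕1⊕0⊕0 = 0
p8 (pos 8,9,10,11,12,13,14,15,24,25,26,27,28,29,30,31): XOR of data positions = 0⊕0⊕1⊕1⊕0⊕1⊕1⊕1⊕1⊕0⊕1⊕0⊕1⊕0⊕0 = 0
p16 (pos 16,17,18,19,20,21,22,23,24,25,26,27,28,29,30,31): XOR of data positions = 0⊕1⊕1⊕0⊕0⊕1⊕0⊕1⊕1⊕0⊕1⊕0⊕1⊕0⊕0 = 1
Codeword: 1010111000110111011001011010100

1010111000110111011001011010100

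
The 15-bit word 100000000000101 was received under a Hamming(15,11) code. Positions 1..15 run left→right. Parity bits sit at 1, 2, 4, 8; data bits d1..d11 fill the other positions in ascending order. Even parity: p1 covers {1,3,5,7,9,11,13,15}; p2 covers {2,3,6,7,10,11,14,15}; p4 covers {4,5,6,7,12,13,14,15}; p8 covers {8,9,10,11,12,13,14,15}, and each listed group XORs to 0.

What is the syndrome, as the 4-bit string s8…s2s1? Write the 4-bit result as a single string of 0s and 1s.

0011

s1 (pos 1,3,5,7,9,11,13,15): 1⊕0⊕0⊕0⊕0⊕0⊕1⊕1 = 1
s2 (pos 2,3,6,7,10,11,14,15): 0⊕0⊕0⊕0⊕0⊕0⊕0⊕1 = 1
s4 (pos 4,5,6,7,12,13,14,15): 0⊕0⊕0⊕0⊕0⊕1⊕0⊕1 = 0
s8 (pos 8,9,10,11,12,13,14,15): 0⊕0⊕0⊕0⊕0⊕1⊕0⊕1 = 0
Syndrome s8…s1 = 0011 → error at position 3.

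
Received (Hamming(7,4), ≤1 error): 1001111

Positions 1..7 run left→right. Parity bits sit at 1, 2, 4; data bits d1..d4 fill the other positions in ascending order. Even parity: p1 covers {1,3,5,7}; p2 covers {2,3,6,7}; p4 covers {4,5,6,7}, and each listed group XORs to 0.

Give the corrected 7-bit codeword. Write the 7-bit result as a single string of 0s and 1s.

0001111

s1 (pos 1,3,5,7): 1⊕0⊕1⊕1 = 1
s2 (pos 2,3,6,7): 0⊕0⊕1⊕1 = 0
s4 (pos 4,5,6,7): 1⊕1⊕1⊕1 = 0
Syndrome s4…s1 = 001 → error at position 1.
Flip position 1: 1001111 → 0001111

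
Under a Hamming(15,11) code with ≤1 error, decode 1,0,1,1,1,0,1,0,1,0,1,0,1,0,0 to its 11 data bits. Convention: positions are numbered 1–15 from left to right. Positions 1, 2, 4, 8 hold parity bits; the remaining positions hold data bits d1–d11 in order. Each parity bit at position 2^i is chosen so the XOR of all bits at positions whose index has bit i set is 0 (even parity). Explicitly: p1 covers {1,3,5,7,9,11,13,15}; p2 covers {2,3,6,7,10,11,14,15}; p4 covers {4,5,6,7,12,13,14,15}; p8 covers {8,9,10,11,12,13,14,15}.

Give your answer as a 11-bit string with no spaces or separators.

s1 (pos 1,3,5,7,9,11,13,15): 1⊕1⊕1⊕1⊕1⊕1⊕1⊕0 = 1
s2 (pos 2,3,6,7,10,11,14,15): 0⊕1⊕0⊕1⊕0⊕1⊕0⊕0 = 1
s4 (pos 4,5,6,7,12,13,14,15): 1⊕1⊕0⊕1⊕0⊕1⊕0⊕0 = 0
s8 (pos 8,9,10,11,12,13,14,15): 0⊕1⊕0⊕1⊕0⊕1⊕0⊕0 = 1
Syndrome s8…s1 = 1011 → error at position 11.
Flip position 11: 101110101010100 → 101110101000100
Read data bits from positions 3,5,6,7,9,10,11,12,13,14,15: 11011000100

11011000100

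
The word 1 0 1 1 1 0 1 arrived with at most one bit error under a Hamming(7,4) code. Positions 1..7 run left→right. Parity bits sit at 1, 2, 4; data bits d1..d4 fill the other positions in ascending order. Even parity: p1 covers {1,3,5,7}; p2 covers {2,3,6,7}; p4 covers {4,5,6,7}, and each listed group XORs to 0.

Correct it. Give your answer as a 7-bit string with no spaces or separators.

s1 (pos 1,3,5,7): 1⊕1⊕1⊕1 = 0
s2 (pos 2,3,6,7): 0⊕1⊕0⊕1 = 0
s4 (pos 4,5,6,7): 1⊕1⊕0⊕1 = 1
Syndrome s4…s1 = 100 → error at position 4.
Flip position 4: 1011101 → 1010101

1010101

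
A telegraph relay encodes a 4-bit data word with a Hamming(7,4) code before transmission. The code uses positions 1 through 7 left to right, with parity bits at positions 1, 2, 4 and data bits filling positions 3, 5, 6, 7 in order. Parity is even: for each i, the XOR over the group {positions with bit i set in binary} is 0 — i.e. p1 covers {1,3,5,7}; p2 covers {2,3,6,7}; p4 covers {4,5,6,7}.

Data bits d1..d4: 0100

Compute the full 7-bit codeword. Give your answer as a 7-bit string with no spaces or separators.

Place data at non-parity positions: p1 p2 0 p4 1 0 0
p1 (pos 1,3,5,7): XOR of data positions = 0⊕1⊕0 = 1
p2 (pos 2,3,6,7): XOR of data positions = 0⊕0⊕0 = 0
p4 (pos 4,5,6,7): XOR of data positions = 1⊕0⊕0 = 1
Codeword: 1001100

1001100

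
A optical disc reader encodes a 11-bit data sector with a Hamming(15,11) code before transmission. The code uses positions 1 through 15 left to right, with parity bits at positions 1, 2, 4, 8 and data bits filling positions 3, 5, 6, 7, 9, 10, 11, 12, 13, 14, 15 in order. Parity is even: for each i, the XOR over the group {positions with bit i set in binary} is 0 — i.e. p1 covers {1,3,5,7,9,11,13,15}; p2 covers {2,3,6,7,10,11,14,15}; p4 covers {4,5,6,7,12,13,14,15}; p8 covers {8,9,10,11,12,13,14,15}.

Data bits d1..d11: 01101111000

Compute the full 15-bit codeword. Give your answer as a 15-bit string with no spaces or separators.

110111001111000

Place data at non-parity positions: p1 p2 0 p4 1 1 0 p8 1 1 1 1 0 0 0
p1 (pos 1,3,5,7,9,11,13,15): XOR of data positions = 0⊕1⊕0⊕1⊕1⊕0⊕0 = 1
p2 (pos 2,3,6,7,10,11,14,15): XOR of data positions = 0⊕1⊕0⊕1⊕1⊕0⊕0 = 1
p4 (pos 4,5,6,7,12,13,14,15): XOR of data positions = 1⊕1⊕0⊕1⊕0⊕0⊕0 = 1
p8 (pos 8,9,10,11,12,13,14,15): XOR of data positions = 1⊕1⊕1⊕1⊕0⊕0⊕0 = 0
Codeword: 110111001111000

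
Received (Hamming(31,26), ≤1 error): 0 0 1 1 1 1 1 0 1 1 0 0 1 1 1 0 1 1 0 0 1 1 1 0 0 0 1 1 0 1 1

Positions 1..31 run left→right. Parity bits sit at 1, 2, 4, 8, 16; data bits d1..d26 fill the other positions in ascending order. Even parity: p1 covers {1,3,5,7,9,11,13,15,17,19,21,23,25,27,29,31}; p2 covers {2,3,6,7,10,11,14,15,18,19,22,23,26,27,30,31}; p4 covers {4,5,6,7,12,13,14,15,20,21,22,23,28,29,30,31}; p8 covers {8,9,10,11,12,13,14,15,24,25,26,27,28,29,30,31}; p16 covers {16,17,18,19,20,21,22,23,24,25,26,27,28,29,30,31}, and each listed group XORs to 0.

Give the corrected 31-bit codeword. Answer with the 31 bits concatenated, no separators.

0011111011001110110011100011111

s1 (pos 1,3,5,7,9,11,13,15,17,19,21,23,25,27,29,31): 0⊕1⊕1⊕1⊕1⊕0⊕1⊕1⊕1⊕0⊕1⊕1⊕0⊕1⊕0⊕1 = 1
s2 (pos 2,3,6,7,10,11,14,15,18,19,22,23,26,27,30,31): 0⊕1⊕1⊕1⊕1⊕0⊕1⊕1⊕1⊕0⊕1⊕1⊕0⊕1⊕1⊕1 = 0
s4 (pos 4,5,6,7,12,13,14,15,20,21,22,23,28,29,30,31): 1⊕1⊕1⊕1⊕0⊕1⊕1⊕1⊕0⊕1⊕1⊕1⊕1⊕0⊕1⊕1 = 1
s8 (pos 8,9,10,11,12,13,14,15,24,25,26,27,28,29,30,31): 0⊕1⊕1⊕0⊕0⊕1⊕1⊕1⊕0⊕0⊕0⊕1⊕1⊕0⊕1⊕1 = 1
s16 (pos 16,17,18,19,20,21,22,23,24,25,26,27,28,29,30,31): 0⊕1⊕1⊕0⊕0⊕1⊕1⊕1⊕0⊕0⊕0⊕1⊕1⊕0⊕1⊕1 = 1
Syndrome s16…s1 = 11101 → error at position 29.
Flip position 29: 0011111011001110110011100011011 → 0011111011001110110011100011111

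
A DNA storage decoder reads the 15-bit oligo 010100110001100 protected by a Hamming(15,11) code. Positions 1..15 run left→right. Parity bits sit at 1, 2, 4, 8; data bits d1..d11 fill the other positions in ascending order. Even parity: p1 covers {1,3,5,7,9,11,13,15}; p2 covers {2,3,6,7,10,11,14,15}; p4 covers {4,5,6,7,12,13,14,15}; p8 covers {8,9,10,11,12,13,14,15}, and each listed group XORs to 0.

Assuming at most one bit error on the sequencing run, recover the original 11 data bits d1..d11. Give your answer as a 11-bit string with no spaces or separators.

00010001100

s1 (pos 1,3,5,7,9,11,13,15): 0⊕0⊕0⊕1⊕0⊕0⊕1⊕0 = 0
s2 (pos 2,3,6,7,10,11,14,15): 1⊕0⊕0⊕1⊕0⊕0⊕0⊕0 = 0
s4 (pos 4,5,6,7,12,13,14,15): 1⊕0⊕0⊕1⊕1⊕1⊕0⊕0 = 0
s8 (pos 8,9,10,11,12,13,14,15): 1⊕0⊕0⊕0⊕1⊕1⊕0⊕0 = 1
Syndrome s8…s1 = 1000 → error at position 8.
Flip position 8: 010100110001100 → 010100100001100
Read data bits from positions 3,5,6,7,9,10,11,12,13,14,15: 00010001100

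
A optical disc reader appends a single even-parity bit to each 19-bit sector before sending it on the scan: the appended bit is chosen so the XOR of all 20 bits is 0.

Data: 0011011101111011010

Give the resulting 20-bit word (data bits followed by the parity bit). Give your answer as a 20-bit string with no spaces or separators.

XOR of the 19 data bits: 0⊕0⊕1⊕1⊕0⊕1⊕1⊕1⊕0⊕1⊕1⊕1⊕1⊕0⊕1⊕1⊕0⊕1⊕0 = 0
Parity bit = 0 (so all 20 bits XOR to 0).

00110111011110110100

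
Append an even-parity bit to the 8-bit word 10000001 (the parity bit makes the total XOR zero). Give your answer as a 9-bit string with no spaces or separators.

100000010

XOR of the 8 data bits: 1⊕0⊕0⊕0⊕0⊕0⊕0⊕1 = 0
Parity bit = 0 (so all 9 bits XOR to 0).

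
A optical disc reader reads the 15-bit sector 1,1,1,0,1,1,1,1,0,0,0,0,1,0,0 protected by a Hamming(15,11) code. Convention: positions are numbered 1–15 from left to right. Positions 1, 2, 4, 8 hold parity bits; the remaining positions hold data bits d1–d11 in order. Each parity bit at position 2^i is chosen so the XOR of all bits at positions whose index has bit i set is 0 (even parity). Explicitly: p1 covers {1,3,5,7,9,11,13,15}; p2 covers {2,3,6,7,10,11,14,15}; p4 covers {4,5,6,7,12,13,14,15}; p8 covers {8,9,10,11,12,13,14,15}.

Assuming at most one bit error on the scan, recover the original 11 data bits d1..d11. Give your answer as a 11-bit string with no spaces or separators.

s1 (pos 1,3,5,7,9,11,13,15): 1⊕1⊕1⊕1⊕0⊕0⊕1⊕0 = 1
s2 (pos 2,3,6,7,10,11,14,15): 1⊕1⊕1⊕1⊕0⊕0⊕0⊕0 = 0
s4 (pos 4,5,6,7,12,13,14,15): 0⊕1⊕1⊕1⊕0⊕1⊕0⊕0 = 0
s8 (pos 8,9,10,11,12,13,14,15): 1⊕0⊕0⊕0⊕0⊕1⊕0⊕0 = 0
Syndrome s8…s1 = 0001 → error at position 1.
Flip position 1: 111011110000100 → 011011110000100
Read data bits from positions 3,5,6,7,9,10,11,12,13,14,15: 11110000100

11110000100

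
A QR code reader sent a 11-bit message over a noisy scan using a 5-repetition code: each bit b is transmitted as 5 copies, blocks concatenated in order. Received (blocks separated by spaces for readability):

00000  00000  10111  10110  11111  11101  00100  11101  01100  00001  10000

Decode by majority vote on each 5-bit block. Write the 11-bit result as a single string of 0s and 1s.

Block 1 (00000): 0 ones → 0
Block 2 (00000): 0 ones → 0
Block 3 (10111): 4 ones → 1
Block 4 (10110): 3 ones → 1
Block 5 (11111): 5 ones → 1
Block 6 (11101): 4 ones → 1
Block 7 (00100): 1 one → 0
Block 8 (11101): 4 ones → 1
Block 9 (01100): 2 ones → 0
Block 10 (00001): 1 one → 0
Block 11 (10000): 1 one → 0

00111101000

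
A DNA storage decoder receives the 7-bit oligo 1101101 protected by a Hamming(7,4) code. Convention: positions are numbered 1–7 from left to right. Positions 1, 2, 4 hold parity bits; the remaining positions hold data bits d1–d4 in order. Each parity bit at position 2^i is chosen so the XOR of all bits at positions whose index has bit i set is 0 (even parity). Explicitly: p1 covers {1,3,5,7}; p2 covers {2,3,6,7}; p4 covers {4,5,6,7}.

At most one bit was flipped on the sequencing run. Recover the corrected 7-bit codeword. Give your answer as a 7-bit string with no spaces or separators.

s1 (pos 1,3,5,7): 1⊕0⊕1⊕1 = 1
s2 (pos 2,3,6,7): 1⊕0⊕0⊕1 = 0
s4 (pos 4,5,6,7): 1⊕1⊕0⊕1 = 1
Syndrome s4…s1 = 101 → error at position 5.
Flip position 5: 1101101 → 1101001

1101001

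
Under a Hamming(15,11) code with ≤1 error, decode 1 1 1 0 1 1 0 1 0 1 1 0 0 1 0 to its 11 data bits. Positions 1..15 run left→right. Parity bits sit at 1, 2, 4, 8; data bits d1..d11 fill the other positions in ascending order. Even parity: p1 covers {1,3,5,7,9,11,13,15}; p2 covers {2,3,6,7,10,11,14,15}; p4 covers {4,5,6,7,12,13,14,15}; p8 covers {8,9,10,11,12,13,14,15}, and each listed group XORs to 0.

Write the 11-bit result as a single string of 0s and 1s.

s1 (pos 1,3,5,7,9,11,13,15): 1⊕1⊕1⊕0⊕0⊕1⊕0⊕0 = 0
s2 (pos 2,3,6,7,10,11,14,15): 1⊕1⊕1⊕0⊕1⊕1⊕1⊕0 = 0
s4 (pos 4,5,6,7,12,13,14,15): 0⊕1⊕1⊕0⊕0⊕0⊕1⊕0 = 1
s8 (pos 8,9,10,11,12,13,14,15): 1⊕0⊕1⊕1⊕0⊕0⊕1⊕0 = 0
Syndrome s8…s1 = 0100 → error at position 4.
Flip position 4: 111011010110010 → 111111010110010
Read data bits from positions 3,5,6,7,9,10,11,12,13,14,15: 11100110010

11100110010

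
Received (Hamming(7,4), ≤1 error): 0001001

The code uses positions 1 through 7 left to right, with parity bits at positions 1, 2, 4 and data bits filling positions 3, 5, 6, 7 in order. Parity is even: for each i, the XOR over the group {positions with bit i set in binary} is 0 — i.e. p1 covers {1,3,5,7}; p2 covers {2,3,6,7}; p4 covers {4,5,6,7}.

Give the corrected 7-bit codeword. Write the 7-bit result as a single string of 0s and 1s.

s1 (pos 1,3,5,7): 0⊕0⊕0⊕1 = 1
s2 (pos 2,3,6,7): 0⊕0⊕0⊕1 = 1
s4 (pos 4,5,6,7): 1⊕0⊕0⊕1 = 0
Syndrome s4…s1 = 011 → error at position 3.
Flip position 3: 0001001 → 0011001

0011001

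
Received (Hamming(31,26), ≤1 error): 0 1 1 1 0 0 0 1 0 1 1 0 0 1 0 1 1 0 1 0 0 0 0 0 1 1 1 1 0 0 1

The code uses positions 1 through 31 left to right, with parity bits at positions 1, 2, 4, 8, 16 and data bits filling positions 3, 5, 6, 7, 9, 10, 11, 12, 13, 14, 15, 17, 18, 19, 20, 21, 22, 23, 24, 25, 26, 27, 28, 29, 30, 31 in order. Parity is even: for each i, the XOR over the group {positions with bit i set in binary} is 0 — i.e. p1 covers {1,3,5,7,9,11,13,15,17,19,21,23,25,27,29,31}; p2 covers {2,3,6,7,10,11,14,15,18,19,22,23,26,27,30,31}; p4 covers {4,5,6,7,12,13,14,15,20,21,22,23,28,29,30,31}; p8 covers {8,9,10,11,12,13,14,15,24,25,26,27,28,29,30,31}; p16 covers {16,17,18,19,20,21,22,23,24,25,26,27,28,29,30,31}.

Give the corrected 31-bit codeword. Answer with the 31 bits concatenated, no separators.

s1 (pos 1,3,5,7,9,11,13,15,17,19,21,23,25,27,29,31): 0⊕1⊕0⊕0⊕0⊕1⊕0⊕0⊕1⊕1⊕0⊕0⊕1⊕1⊕0⊕1 = 1
s2 (pos 2,3,6,7,10,11,14,15,18,19,22,23,26,27,30,31): 1⊕1⊕0⊕0⊕1⊕1⊕1⊕0⊕0⊕1⊕0⊕0⊕1⊕1⊕0⊕1 = 1
s4 (pos 4,5,6,7,12,13,14,15,20,21,22,23,28,29,30,31): 1⊕0⊕0⊕0⊕0⊕0⊕1⊕0⊕0⊕0⊕0⊕0⊕1⊕0⊕0⊕1 = 0
s8 (pos 8,9,10,11,12,13,14,15,24,25,26,27,28,29,30,31): 1⊕0⊕1⊕1⊕0⊕0⊕1⊕0⊕0⊕1⊕1⊕1⊕1⊕0⊕0⊕1 = 1
s16 (pos 16,17,18,19,20,21,22,23,24,25,26,27,28,29,30,31): 1⊕1⊕0⊕1⊕0⊕0⊕0⊕0⊕0⊕1⊕1⊕1⊕1⊕0⊕0⊕1 = 0
Syndrome s16…s1 = 01011 → error at position 11.
Flip position 11: 0111000101100101101000001111001 → 0111000101000101101000001111001

0111000101000101101000001111001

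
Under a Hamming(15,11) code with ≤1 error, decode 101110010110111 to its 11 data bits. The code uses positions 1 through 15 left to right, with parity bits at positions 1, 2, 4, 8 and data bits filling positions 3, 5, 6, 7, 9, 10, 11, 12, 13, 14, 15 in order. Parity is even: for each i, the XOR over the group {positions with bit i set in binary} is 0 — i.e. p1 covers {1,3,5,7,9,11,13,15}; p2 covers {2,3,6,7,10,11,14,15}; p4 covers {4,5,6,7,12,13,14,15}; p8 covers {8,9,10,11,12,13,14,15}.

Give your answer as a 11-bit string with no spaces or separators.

s1 (pos 1,3,5,7,9,11,13,15): 1⊕1⊕1⊕0⊕0⊕1⊕1⊕1 = 0
s2 (pos 2,3,6,7,10,11,14,15): 0⊕1⊕0⊕0⊕1⊕1⊕1⊕1 = 1
s4 (pos 4,5,6,7,12,13,14,15): 1⊕1⊕0⊕0⊕0⊕1⊕1⊕1 = 1
s8 (pos 8,9,10,11,12,13,14,15): 1⊕0⊕1⊕1⊕0⊕1⊕1⊕1 = 0
Syndrome s8…s1 = 0110 → error at position 6.
Flip position 6: 101110010110111 → 101111010110111
Read data bits from positions 3,5,6,7,9,10,11,12,13,14,15: 11100110111

11100110111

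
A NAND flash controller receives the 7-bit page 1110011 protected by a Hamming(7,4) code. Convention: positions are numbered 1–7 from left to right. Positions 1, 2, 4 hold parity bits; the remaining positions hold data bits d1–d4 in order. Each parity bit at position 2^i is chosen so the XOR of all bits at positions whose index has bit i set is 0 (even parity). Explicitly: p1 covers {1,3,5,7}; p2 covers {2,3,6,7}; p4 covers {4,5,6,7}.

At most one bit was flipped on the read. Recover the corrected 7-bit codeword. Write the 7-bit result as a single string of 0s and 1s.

s1 (pos 1,3,5,7): 1⊕1⊕0⊕1 = 1
s2 (pos 2,3,6,7): 1⊕1⊕1⊕1 = 0
s4 (pos 4,5,6,7): 0⊕0⊕1⊕1 = 0
Syndrome s4…s1 = 001 → error at position 1.
Flip position 1: 1110011 → 0110011

0110011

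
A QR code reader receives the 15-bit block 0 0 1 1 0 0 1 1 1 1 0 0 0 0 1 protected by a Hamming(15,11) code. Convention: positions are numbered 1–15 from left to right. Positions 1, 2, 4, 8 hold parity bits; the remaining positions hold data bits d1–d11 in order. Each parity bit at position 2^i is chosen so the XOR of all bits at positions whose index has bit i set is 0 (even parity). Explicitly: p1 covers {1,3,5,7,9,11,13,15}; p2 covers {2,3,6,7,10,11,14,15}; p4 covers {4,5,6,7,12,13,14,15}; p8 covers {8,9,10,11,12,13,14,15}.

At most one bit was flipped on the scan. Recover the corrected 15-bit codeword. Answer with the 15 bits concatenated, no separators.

001000111100001

s1 (pos 1,3,5,7,9,11,13,15): 0⊕1⊕0⊕1⊕1⊕0⊕0⊕1 = 0
s2 (pos 2,3,6,7,10,11,14,15): 0⊕1⊕0⊕1⊕1⊕0⊕0⊕1 = 0
s4 (pos 4,5,6,7,12,13,14,15): 1⊕0⊕0⊕1⊕0⊕0⊕0⊕1 = 1
s8 (pos 8,9,10,11,12,13,14,15): 1⊕1⊕1⊕0⊕0⊕0⊕0⊕1 = 0
Syndrome s8…s1 = 0100 → error at position 4.
Flip position 4: 001100111100001 → 001000111100001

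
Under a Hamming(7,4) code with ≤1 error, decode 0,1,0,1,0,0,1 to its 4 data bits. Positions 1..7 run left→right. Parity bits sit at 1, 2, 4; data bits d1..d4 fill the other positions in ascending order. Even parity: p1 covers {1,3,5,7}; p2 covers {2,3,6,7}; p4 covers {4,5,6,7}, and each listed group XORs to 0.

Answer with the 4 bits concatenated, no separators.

s1 (pos 1,3,5,7): 0⊕0⊕0⊕1 = 1
s2 (pos 2,3,6,7): 1⊕0⊕0⊕1 = 0
s4 (pos 4,5,6,7): 1⊕0⊕0⊕1 = 0
Syndrome s4…s1 = 001 → error at position 1.
Flip position 1: 0101001 → 1101001
Read data bits from positions 3,5,6,7: 0001

0001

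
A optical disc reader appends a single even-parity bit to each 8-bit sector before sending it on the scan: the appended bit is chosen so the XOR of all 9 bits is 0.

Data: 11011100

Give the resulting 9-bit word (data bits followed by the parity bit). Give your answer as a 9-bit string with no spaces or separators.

110111001

XOR of the 8 data bits: 1⊕1⊕0⊕1⊕1⊕1⊕0⊕0 = 1
Parity bit = 1 (so all 9 bits XOR to 0).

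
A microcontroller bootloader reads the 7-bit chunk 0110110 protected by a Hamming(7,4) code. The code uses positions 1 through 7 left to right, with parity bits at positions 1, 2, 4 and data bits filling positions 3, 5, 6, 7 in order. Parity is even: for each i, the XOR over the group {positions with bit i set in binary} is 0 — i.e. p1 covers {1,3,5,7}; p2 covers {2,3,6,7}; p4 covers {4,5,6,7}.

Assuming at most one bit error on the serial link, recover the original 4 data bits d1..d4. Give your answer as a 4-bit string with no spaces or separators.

1110

s1 (pos 1,3,5,7): 0⊕1⊕1⊕0 = 0
s2 (pos 2,3,6,7): 1⊕1⊕1⊕0 = 1
s4 (pos 4,5,6,7): 0⊕1⊕1⊕0 = 0
Syndrome s4…s1 = 010 → error at position 2.
Flip position 2: 0110110 → 0010110
Read data bits from positions 3,5,6,7: 1110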